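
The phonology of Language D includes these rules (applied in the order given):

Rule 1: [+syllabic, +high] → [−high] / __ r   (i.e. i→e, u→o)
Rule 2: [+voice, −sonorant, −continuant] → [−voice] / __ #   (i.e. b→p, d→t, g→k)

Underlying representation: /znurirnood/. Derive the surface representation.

Rule 1 (pre-rhotic lowering): /u/ is a high vowel immediately before /r/, so it lowers to [o]. /i/ is a high vowel immediately before /r/, so it lowers to [e]. /znurirnood/ → znorernood.
Rule 2 (final devoicing): /d/ is a voiced stop in word-final position, so it devoices to [t]. /znorernood/ → znorernoot.

znorernoot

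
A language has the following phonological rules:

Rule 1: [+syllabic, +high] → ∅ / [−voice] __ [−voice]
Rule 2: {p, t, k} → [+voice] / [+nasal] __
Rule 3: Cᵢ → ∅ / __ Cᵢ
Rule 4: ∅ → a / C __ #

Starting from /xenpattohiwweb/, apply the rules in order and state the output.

xenbatohiweba

Rule 1 (high vowel syncope): no segment meets the environment; /xenpattohiwweb/ is unchanged.
Rule 2 (post-nasal voicing): /p/ is a voiceless stop immediately after the nasal /n/, so it voices to [b]. /xenpattohiwweb/ → xenbattohiwweb.
Rule 3 (degemination): /tt/ is a geminate; the first /t/ deletes. /ww/ is a geminate; the first /w/ deletes. /xenbattohiwweb/ → xenbatohiweb.
Rule 4 (final a-epenthesis): the form ends in the consonant /b/, so [a] is inserted word-finally. /xenbatohiweb/ → xenbatohiweba.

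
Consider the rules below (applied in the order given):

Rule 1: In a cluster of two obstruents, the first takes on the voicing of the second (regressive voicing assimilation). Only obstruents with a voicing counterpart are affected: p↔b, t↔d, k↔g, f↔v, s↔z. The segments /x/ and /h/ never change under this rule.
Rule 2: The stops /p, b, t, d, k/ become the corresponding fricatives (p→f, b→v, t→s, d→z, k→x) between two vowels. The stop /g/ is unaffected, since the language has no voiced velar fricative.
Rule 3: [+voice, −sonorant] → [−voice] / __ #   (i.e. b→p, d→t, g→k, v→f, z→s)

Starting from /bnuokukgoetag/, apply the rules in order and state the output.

bnuoxuggoesak

Rule 1 (regressive voicing assimilation): /k/ precedes the voiced obstruent /g/, so it voices to [g] by assimilation. /bnuokukgoetag/ → bnuokuggoetag.
Rule 2 (intervocalic spirantization): /k/ is a stop between vowels /o/ and /u/, so it spirantizes to the fricative [x]. /t/ is a stop between vowels /e/ and /a/, so it spirantizes to the fricative [s]. /bnuokuggoetag/ → bnuoxuggoesag.
Rule 3 (final devoicing): /g/ is a voiced obstruent in word-final position, so it devoices to [k]. /bnuoxuggoesag/ → bnuoxuggoesak.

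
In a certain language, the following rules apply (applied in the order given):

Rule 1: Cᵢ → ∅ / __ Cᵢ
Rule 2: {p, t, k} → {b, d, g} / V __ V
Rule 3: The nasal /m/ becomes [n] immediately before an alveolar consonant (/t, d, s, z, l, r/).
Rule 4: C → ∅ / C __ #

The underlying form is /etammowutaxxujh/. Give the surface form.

Rule 1 (degemination): /mm/ is a geminate; the first /m/ deletes. /xx/ is a geminate; the first /x/ deletes. /etammowutaxxujh/ → etamowutaxujh.
Rule 2 (intervocalic voicing): /t/ is a voiceless stop between vowels /e/ and /a/, so it voices to [d]. /t/ is a voiceless stop between vowels /u/ and /a/, so it voices to [d]. /etamowutaxujh/ → edamowudaxujh.
Rule 3 (nasal place assimilation): no segment meets the environment; /edamowudaxujh/ is unchanged.
Rule 4 (final cluster simplification): /h/ is the second consonant of a word-final cluster /jh/, so it deletes. /edamowudaxujh/ → edamowudaxuj.

edamowudaxuj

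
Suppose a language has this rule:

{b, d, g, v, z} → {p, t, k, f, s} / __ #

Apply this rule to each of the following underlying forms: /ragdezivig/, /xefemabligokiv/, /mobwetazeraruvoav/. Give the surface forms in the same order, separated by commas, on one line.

ragdezivik, xefemabligokif, mobwetazeraruvoaf

/ragdezivig/: /g/ is a voiced obstruent in word-final position, so it devoices to [k]. → [ragdezivik].
/xefemabligokiv/: /v/ is a voiced obstruent in word-final position, so it devoices to [f]. → [xefemabligokif].
/mobwetazeraruvoav/: /v/ is a voiced obstruent in word-final position, so it devoices to [f]. → [mobwetazeraruvoaf].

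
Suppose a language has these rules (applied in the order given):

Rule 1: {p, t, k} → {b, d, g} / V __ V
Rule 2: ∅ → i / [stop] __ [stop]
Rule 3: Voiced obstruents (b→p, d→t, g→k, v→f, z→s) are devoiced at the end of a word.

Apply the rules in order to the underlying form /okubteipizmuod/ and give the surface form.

ogubiteibizmuot

Rule 1 (intervocalic voicing): /k/ is a voiceless stop between vowels /o/ and /u/, so it voices to [g]. /p/ is a voiceless stop between vowels /i/ and /i/, so it voices to [b]. /okubteipizmuod/ → ogubteibizmuod.
Rule 2 (stop-cluster i-epenthesis): /b/ and /t/ form a stop–stop cluster, so [i] is inserted between them. /ogubteibizmuod/ → ogubiteibizmuod.
Rule 3 (final devoicing): /d/ is a voiced obstruent in word-final position, so it devoices to [t]. /ogubiteibizmuod/ → ogubiteibizmuot.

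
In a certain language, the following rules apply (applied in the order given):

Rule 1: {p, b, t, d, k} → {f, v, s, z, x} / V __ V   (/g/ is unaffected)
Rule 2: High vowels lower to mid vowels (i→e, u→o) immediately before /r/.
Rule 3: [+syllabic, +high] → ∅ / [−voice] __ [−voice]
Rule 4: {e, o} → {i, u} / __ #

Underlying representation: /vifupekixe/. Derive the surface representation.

Rule 1 (intervocalic spirantization): /p/ is a stop between vowels /u/ and /e/, so it spirantizes to the fricative [f]. /k/ is a stop between vowels /e/ and /i/, so it spirantizes to the fricative [x]. /vifupekixe/ → vifufexixe.
Rule 2 (pre-rhotic lowering): no segment meets the environment; /vifufexixe/ is unchanged.
Rule 3 (high vowel syncope): /u/ is a high vowel flanked by voiceless consonants /f/ and /f/, so it deletes. /i/ is a high vowel flanked by voiceless consonants /x/ and /x/, so it deletes. /vifufexixe/ → viffexxe.
Rule 4 (final vowel raising): /e/ is a mid vowel in word-final position, so it raises to [i]. /viffexxe/ → viffexxi.

viffexxi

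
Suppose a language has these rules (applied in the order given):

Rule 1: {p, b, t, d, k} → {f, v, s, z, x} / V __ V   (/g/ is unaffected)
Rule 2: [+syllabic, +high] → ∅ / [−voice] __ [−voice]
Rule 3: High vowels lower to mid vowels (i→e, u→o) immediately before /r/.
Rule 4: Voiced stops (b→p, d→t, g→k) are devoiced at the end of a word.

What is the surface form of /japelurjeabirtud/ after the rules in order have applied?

Rule 1 (intervocalic spirantization): /p/ is a stop between vowels /a/ and /e/, so it spirantizes to the fricative [f]. /b/ is a stop between vowels /a/ and /i/, so it spirantizes to the fricative [v]. /japelurjeabirtud/ → jafelurjeavirtud.
Rule 2 (high vowel syncope): no segment meets the environment; /jafelurjeavirtud/ is unchanged.
Rule 3 (pre-rhotic lowering): /u/ is a high vowel immediately before /r/, so it lowers to [o]. /i/ is a high vowel immediately before /r/, so it lowers to [e]. /jafelurjeavirtud/ → jafelorjeavertud.
Rule 4 (final devoicing): /d/ is a voiced stop in word-final position, so it devoices to [t]. /jafelorjeavertud/ → jafelorjeavertut.

jafelorjeavertut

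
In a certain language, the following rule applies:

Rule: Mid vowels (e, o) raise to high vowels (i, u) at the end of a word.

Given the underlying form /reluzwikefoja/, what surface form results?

reluzwikefoja

No segment of /reluzwikefoja/ meets the structural description of the rule, so the form surfaces unchanged.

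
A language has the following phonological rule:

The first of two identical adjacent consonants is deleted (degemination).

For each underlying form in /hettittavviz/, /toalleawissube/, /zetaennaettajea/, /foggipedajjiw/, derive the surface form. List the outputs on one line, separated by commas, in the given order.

/hettittavviz/: /tt/ is a geminate; the first /t/ deletes. /tt/ is a geminate; the first /t/ deletes. /vv/ is a geminate; the first /v/ deletes. → [hetitaviz].
/toalleawissube/: /ll/ is a geminate; the first /l/ deletes. /ss/ is a geminate; the first /s/ deletes. → [toaleawisube].
/zetaennaettajea/: /nn/ is a geminate; the first /n/ deletes. /tt/ is a geminate; the first /t/ deletes. → [zetaenaetajea].
/foggipedajjiw/: /gg/ is a geminate; the first /g/ deletes. /jj/ is a geminate; the first /j/ deletes. → [fogipedajiw].

hetitaviz, toaleawisube, zetaenaetajea, fogipedajiw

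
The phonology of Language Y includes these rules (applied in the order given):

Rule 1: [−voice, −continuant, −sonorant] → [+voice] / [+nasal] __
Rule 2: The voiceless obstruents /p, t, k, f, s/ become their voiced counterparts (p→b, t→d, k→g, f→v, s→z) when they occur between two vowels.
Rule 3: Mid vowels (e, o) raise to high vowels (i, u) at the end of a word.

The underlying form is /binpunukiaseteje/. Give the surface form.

Rule 1 (post-nasal voicing): /p/ is a voiceless stop immediately after the nasal /n/, so it voices to [b]. /binpunukiaseteje/ → binbunukiaseteje.
Rule 2 (intervocalic voicing): /k/ is a voiceless obstruent between vowels /u/ and /i/, so it voices to [g]. /s/ is a voiceless obstruent between vowels /a/ and /e/, so it voices to [z]. /t/ is a voiceless obstruent between vowels /e/ and /e/, so it voices to [d]. /binbunukiaseteje/ → binbunugiazedeje.
Rule 3 (final vowel raising): /e/ is a mid vowel in word-final position, so it raises to [i]. /binbunugiazedeje/ → binbunugiazedeji.

binbunugiazedeji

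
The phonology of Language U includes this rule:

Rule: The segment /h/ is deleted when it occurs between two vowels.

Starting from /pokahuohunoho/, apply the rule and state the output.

pokauounoo

/h/ occurs between vowels /a/ and /u/, so it deletes.
/h/ occurs between vowels /o/ and /u/, so it deletes.
/h/ occurs between vowels /o/ and /o/, so it deletes.
Surface form: [pokauounoo].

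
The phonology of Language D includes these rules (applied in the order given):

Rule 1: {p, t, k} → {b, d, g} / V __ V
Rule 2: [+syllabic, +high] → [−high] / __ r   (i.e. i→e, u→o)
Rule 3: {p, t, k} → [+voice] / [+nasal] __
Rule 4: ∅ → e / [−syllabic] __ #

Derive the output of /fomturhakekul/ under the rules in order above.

fomdorhagegule

Rule 1 (intervocalic voicing): /k/ is a voiceless stop between vowels /a/ and /e/, so it voices to [g]. /k/ is a voiceless stop between vowels /e/ and /u/, so it voices to [g]. /fomturhakekul/ → fomturhagegul.
Rule 2 (pre-rhotic lowering): /u/ is a high vowel immediately before /r/, so it lowers to [o]. /fomturhagegul/ → fomtorhagegul.
Rule 3 (post-nasal voicing): /t/ is a voiceless stop immediately after the nasal /m/, so it voices to [d]. /fomtorhagegul/ → fomdorhagegul.
Rule 4 (final e-epenthesis): the form ends in the consonant /l/, so [e] is inserted word-finally. /fomdorhagegul/ → fomdorhagegule.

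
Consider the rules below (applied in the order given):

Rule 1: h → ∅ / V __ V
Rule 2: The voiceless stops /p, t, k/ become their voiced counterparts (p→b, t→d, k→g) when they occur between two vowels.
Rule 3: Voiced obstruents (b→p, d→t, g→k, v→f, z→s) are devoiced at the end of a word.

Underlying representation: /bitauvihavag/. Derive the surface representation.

Rule 1 (intervocalic h-deletion): /h/ occurs between vowels /i/ and /a/, so it deletes. /bitauvihavag/ → bitauviavag.
Rule 2 (intervocalic voicing): /t/ is a voiceless stop between vowels /i/ and /a/, so it voices to [d]. /bitauviavag/ → bidauviavag.
Rule 3 (final devoicing): /g/ is a voiced obstruent in word-final position, so it devoices to [k]. /bidauviavag/ → bidauviavak.

bidauviavak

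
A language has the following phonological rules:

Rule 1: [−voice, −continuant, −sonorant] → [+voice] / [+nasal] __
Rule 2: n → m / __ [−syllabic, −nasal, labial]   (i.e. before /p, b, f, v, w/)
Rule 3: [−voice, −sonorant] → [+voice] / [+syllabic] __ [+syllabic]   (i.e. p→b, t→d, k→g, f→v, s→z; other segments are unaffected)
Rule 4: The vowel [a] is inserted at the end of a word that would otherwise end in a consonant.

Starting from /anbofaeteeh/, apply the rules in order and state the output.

ambovaedeeha

Rule 1 (post-nasal voicing): no segment meets the environment; /anbofaeteeh/ is unchanged.
Rule 2 (nasal place assimilation): /n/ precedes the labial consonant /b/, so it assimilates in place to [m]. /anbofaeteeh/ → ambofaeteeh.
Rule 3 (intervocalic voicing): /f/ is a voiceless obstruent between vowels /o/ and /a/, so it voices to [v]. /t/ is a voiceless obstruent between vowels /e/ and /e/, so it voices to [d]. /ambofaeteeh/ → ambovaedeeh.
Rule 4 (final a-epenthesis): the form ends in the consonant /h/, so [a] is inserted word-finally. /ambovaedeeh/ → ambovaedeeha.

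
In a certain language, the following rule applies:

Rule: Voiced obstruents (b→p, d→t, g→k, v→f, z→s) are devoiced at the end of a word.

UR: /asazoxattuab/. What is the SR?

asazoxattuap

/b/ is a voiced obstruent in word-final position, so it devoices to [p].
Surface form: [asazoxattuap].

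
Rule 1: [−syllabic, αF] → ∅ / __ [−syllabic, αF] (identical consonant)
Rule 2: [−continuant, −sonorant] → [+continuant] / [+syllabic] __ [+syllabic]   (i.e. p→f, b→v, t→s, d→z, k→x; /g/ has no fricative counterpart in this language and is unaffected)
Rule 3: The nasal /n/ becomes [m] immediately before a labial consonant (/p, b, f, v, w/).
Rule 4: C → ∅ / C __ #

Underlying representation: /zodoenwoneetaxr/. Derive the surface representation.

Rule 1 (degemination): no segment meets the environment; /zodoenwoneetaxr/ is unchanged.
Rule 2 (intervocalic spirantization): /d/ is a stop between vowels /o/ and /o/, so it spirantizes to the fricative [z]. /t/ is a stop between vowels /e/ and /a/, so it spirantizes to the fricative [s]. /zodoenwoneetaxr/ → zozoenwoneesaxr.
Rule 3 (nasal place assimilation): /n/ precedes the labial consonant /w/, so it assimilates in place to [m]. /zozoenwoneesaxr/ → zozoemwoneesaxr.
Rule 4 (final cluster simplification): /r/ is the second consonant of a word-final cluster /xr/, so it deletes. /zozoemwoneesaxr/ → zozoemwoneesax.

zozoemwoneesax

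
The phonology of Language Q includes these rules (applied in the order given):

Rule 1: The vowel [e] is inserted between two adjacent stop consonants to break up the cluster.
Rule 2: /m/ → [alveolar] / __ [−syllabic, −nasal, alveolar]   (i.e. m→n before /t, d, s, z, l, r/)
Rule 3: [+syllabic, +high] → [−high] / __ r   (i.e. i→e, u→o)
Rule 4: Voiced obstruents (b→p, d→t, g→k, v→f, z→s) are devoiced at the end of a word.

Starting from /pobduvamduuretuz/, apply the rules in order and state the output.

pobeduvanduoretus

Rule 1 (stop-cluster e-epenthesis): /b/ and /d/ form a stop–stop cluster, so [e] is inserted between them. /pobduvamduuretuz/ → pobeduvamduuretuz.
Rule 2 (nasal place assimilation): /m/ precedes the alveolar consonant /d/, so it assimilates in place to [n]. /pobeduvamduuretuz/ → pobeduvanduuretuz.
Rule 3 (pre-rhotic lowering): /u/ is a high vowel immediately before /r/, so it lowers to [o]. /pobeduvanduuretuz/ → pobeduvanduoretuz.
Rule 4 (final devoicing): /z/ is a voiced obstruent in word-final position, so it devoices to [s]. /pobeduvanduoretuz/ → pobeduvanduoretus.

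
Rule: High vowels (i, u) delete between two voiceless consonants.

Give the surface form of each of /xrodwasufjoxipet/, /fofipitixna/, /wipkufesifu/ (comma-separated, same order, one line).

/xrodwasufjoxipet/: /u/ is a high vowel flanked by voiceless consonants /s/ and /f/, so it deletes. /i/ is a high vowel flanked by voiceless consonants /x/ and /p/, so it deletes. → [xrodwasfjoxpet].
/fofipitixna/: /i/ is a high vowel flanked by voiceless consonants /f/ and /p/, so it deletes. /i/ is a high vowel flanked by voiceless consonants /p/ and /t/, so it deletes. /i/ is a high vowel flanked by voiceless consonants /t/ and /x/, so it deletes. → [fofptxna].
/wipkufesifu/: /u/ is a high vowel flanked by voiceless consonants /k/ and /f/, so it deletes. /i/ is a high vowel flanked by voiceless consonants /s/ and /f/, so it deletes. → [wipkfesfu].

xrodwasfjoxpet, fofptxna, wipkfesfu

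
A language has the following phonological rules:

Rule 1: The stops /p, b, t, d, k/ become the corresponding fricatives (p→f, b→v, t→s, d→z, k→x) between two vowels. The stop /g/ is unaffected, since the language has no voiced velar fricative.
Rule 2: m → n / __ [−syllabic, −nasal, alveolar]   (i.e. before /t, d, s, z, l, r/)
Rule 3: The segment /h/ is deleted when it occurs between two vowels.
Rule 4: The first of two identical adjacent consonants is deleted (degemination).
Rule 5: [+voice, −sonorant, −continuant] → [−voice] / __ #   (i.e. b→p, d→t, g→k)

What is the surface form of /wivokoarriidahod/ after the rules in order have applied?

Rule 1 (intervocalic spirantization): /k/ is a stop between vowels /o/ and /o/, so it spirantizes to the fricative [x]. /d/ is a stop between vowels /i/ and /a/, so it spirantizes to the fricative [z]. /wivokoarriidahod/ → wivoxoarriizahod.
Rule 2 (nasal place assimilation): no segment meets the environment; /wivoxoarriizahod/ is unchanged.
Rule 3 (intervocalic h-deletion): /h/ occurs between vowels /a/ and /o/, so it deletes. /wivoxoarriizahod/ → wivoxoarriizaod.
Rule 4 (degemination): /rr/ is a geminate; the first /r/ deletes. /wivoxoarriizaod/ → wivoxoariizaod.
Rule 5 (final devoicing): /d/ is a voiced stop in word-final position, so it devoices to [t]. /wivoxoariizaod/ → wivoxoariizaot.

wivoxoariizaot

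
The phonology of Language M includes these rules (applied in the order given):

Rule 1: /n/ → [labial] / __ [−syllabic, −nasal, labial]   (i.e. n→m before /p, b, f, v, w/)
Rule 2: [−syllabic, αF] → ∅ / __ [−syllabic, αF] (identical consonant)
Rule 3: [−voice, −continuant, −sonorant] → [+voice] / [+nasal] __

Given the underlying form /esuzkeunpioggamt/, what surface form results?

esuzkeumbiogamd

Rule 1 (nasal place assimilation): /n/ precedes the labial consonant /p/, so it assimilates in place to [m]. /esuzkeunpioggamt/ → esuzkeumpioggamt.
Rule 2 (degemination): /gg/ is a geminate; the first /g/ deletes. /esuzkeumpioggamt/ → esuzkeumpiogamt.
Rule 3 (post-nasal voicing): /p/ is a voiceless stop immediately after the nasal /m/, so it voices to [b]. /t/ is a voiceless stop immediately after the nasal /m/, so it voices to [d]. /esuzkeumpiogamt/ → esuzkeumbiogamd.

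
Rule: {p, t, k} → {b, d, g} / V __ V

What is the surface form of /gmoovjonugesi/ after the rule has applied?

No segment of /gmoovjonugesi/ meets the structural description of the rule, so the form surfaces unchanged.

gmoovjonugesi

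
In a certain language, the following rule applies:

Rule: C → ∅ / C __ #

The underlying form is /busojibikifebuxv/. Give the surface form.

busojibikifebux

/v/ is the second consonant of a word-final cluster /xv/, so it deletes.
The other instances of /b/, /s/, /j/, /k/, /f/, /x/ do not occur in the required environment and remain unchanged.
Surface form: [busojibikifebux].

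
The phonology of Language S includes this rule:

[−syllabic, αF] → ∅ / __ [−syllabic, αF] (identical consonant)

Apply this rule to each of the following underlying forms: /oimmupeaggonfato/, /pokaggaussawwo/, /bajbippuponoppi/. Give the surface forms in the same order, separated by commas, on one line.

oimupeagonfato, pokagausawo, bajbipuponopi

/oimmupeaggonfato/: /mm/ is a geminate; the first /m/ deletes. /gg/ is a geminate; the first /g/ deletes. → [oimupeagonfato].
/pokaggaussawwo/: /gg/ is a geminate; the first /g/ deletes. /ss/ is a geminate; the first /s/ deletes. /ww/ is a geminate; the first /w/ deletes. → [pokagausawo].
/bajbippuponoppi/: /pp/ is a geminate; the first /p/ deletes. /pp/ is a geminate; the first /p/ deletes. → [bajbipuponopi].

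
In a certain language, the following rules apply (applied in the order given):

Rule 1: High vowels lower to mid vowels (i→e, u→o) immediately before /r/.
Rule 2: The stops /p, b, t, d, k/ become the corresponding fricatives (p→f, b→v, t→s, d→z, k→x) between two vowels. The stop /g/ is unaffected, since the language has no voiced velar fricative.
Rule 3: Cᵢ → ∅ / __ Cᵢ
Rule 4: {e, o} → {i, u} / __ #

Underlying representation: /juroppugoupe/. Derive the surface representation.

Rule 1 (pre-rhotic lowering): /u/ is a high vowel immediately before /r/, so it lowers to [o]. /juroppugoupe/ → joroppugoupe.
Rule 2 (intervocalic spirantization): /p/ is a stop between vowels /u/ and /e/, so it spirantizes to the fricative [f]. /joroppugoupe/ → joroppugoufe.
Rule 3 (degemination): /pp/ is a geminate; the first /p/ deletes. /joroppugoufe/ → joropugoufe.
Rule 4 (final vowel raising): /e/ is a mid vowel in word-final position, so it raises to [i]. /joropugoufe/ → joropugoufi.

joropugoufi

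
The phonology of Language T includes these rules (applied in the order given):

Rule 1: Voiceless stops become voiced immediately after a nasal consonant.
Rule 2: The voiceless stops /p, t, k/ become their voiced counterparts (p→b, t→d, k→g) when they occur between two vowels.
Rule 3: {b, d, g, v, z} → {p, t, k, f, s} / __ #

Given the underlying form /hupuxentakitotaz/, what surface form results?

hubuxendagidodas

Rule 1 (post-nasal voicing): /t/ is a voiceless stop immediately after the nasal /n/, so it voices to [d]. /hupuxentakitotaz/ → hupuxendakitotaz.
Rule 2 (intervocalic voicing): /p/ is a voiceless stop between vowels /u/ and /u/, so it voices to [b]. /k/ is a voiceless stop between vowels /a/ and /i/, so it voices to [g]. /t/ is a voiceless stop between vowels /i/ and /o/, so it voices to [d]. /t/ is a voiceless stop between vowels /o/ and /a/, so it voices to [d]. /hupuxendakitotaz/ → hubuxendagidodaz.
Rule 3 (final devoicing): /z/ is a voiced obstruent in word-final position, so it devoices to [s]. /hubuxendagidodaz/ → hubuxendagidodas.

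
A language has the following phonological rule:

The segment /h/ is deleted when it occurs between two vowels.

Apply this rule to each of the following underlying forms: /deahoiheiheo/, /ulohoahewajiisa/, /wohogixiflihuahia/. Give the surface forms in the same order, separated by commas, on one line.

/deahoiheiheo/: /h/ occurs between vowels /a/ and /o/, so it deletes. /h/ occurs between vowels /i/ and /e/, so it deletes. /h/ occurs between vowels /i/ and /e/, so it deletes. → [deaoieieo].
/ulohoahewajiisa/: /h/ occurs between vowels /o/ and /o/, so it deletes. /h/ occurs between vowels /a/ and /e/, so it deletes. → [ulooaewajiisa].
/wohogixiflihuahia/: /h/ occurs between vowels /o/ and /o/, so it deletes. /h/ occurs between vowels /i/ and /u/, so it deletes. /h/ occurs between vowels /a/ and /i/, so it deletes. → [woogixifliuaia].

deaoieieo, ulooaewajiisa, woogixifliuaia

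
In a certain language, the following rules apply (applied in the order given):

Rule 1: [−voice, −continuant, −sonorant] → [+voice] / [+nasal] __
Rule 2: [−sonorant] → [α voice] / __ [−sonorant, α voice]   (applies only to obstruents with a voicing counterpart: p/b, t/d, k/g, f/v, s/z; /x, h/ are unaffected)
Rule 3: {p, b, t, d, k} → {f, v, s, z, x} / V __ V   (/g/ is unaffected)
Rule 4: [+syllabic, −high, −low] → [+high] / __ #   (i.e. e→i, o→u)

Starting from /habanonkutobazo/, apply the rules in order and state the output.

havanongusovazu

Rule 1 (post-nasal voicing): /k/ is a voiceless stop immediately after the nasal /n/, so it voices to [g]. /habanonkutobazo/ → habanongutobazo.
Rule 2 (regressive voicing assimilation): no segment meets the environment; /habanongutobazo/ is unchanged.
Rule 3 (intervocalic spirantization): /b/ is a stop between vowels /a/ and /a/, so it spirantizes to the fricative [v]. /t/ is a stop between vowels /u/ and /o/, so it spirantizes to the fricative [s]. /b/ is a stop between vowels /o/ and /a/, so it spirantizes to the fricative [v]. /habanongutobazo/ → havanongusovazo.
Rule 4 (final vowel raising): /o/ is a mid vowel in word-final position, so it raises to [u]. /havanongusovazo/ → havanongusovazu.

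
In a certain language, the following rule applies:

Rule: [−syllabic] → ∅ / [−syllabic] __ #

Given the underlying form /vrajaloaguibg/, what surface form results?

vrajaloaguib

/g/ is the second consonant of a word-final cluster /bg/, so it deletes.
Surface form: [vrajaloaguib].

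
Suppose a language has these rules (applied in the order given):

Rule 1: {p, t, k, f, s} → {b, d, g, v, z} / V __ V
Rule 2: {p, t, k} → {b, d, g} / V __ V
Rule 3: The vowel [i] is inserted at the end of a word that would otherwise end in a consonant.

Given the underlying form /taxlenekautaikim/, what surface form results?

taxlenegaudaigimi

Rule 1 (intervocalic voicing): /k/ is a voiceless obstruent between vowels /e/ and /a/, so it voices to [g]. /t/ is a voiceless obstruent between vowels /u/ and /a/, so it voices to [d]. /k/ is a voiceless obstruent between vowels /i/ and /i/, so it voices to [g]. /taxlenekautaikim/ → taxlenegaudaigim.
Rule 2 (intervocalic voicing): no segment meets the environment; /taxlenegaudaigim/ is unchanged.
Rule 3 (final i-epenthesis): the form ends in the consonant /m/, so [i] is inserted word-finally. /taxlenegaudaigim/ → taxlenegaudaigimi.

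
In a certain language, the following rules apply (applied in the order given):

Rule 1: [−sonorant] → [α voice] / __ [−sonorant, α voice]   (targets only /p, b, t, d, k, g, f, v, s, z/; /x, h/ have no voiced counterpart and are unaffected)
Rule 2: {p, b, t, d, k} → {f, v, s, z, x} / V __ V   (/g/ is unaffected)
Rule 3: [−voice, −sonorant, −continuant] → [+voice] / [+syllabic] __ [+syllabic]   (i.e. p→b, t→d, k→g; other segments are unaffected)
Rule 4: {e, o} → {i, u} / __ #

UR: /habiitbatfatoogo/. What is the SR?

Rule 1 (regressive voicing assimilation): /t/ precedes the voiced obstruent /b/, so it voices to [d] by assimilation. /habiitbatfatoogo/ → habiidbatfatoogo.
Rule 2 (intervocalic spirantization): /b/ is a stop between vowels /a/ and /i/, so it spirantizes to the fricative [v]. /t/ is a stop between vowels /a/ and /o/, so it spirantizes to the fricative [s]. /habiidbatfatoogo/ → haviidbatfasoogo.
Rule 3 (intervocalic voicing): no segment meets the environment; /haviidbatfasoogo/ is unchanged.
Rule 4 (final vowel raising): /o/ is a mid vowel in word-final position, so it raises to [u]. /haviidbatfasoogo/ → haviidbatfasoogu.

haviidbatfasoogu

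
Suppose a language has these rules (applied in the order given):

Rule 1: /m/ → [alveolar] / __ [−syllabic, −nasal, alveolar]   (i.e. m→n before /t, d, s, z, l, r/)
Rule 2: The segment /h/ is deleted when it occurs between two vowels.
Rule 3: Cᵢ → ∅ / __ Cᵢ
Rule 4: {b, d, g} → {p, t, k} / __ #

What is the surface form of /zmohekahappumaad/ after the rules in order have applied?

Rule 1 (nasal place assimilation): no segment meets the environment; /zmohekahappumaad/ is unchanged.
Rule 2 (intervocalic h-deletion): /h/ occurs between vowels /o/ and /e/, so it deletes. /h/ occurs between vowels /a/ and /a/, so it deletes. /zmohekahappumaad/ → zmoekaappumaad.
Rule 3 (degemination): /pp/ is a geminate; the first /p/ deletes. /zmoekaappumaad/ → zmoekaapumaad.
Rule 4 (final devoicing): /d/ is a voiced stop in word-final position, so it devoices to [t]. /zmoekaapumaad/ → zmoekaapumaat.

zmoekaapumaat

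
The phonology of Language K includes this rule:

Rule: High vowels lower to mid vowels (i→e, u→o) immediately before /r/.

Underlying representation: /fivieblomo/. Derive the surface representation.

No segment of /fivieblomo/ meets the structural description of the rule, so the form surfaces unchanged.

fivieblomo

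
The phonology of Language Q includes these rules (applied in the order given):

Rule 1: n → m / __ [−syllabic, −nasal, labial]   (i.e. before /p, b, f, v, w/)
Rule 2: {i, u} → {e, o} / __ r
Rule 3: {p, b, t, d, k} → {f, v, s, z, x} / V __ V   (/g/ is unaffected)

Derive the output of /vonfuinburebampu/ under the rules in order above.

Rule 1 (nasal place assimilation): /n/ precedes the labial consonant /f/, so it assimilates in place to [m]. /n/ precedes the labial consonant /b/, so it assimilates in place to [m]. /vonfuinburebampu/ → vomfuimburebampu.
Rule 2 (pre-rhotic lowering): /u/ is a high vowel immediately before /r/, so it lowers to [o]. /vomfuimburebampu/ → vomfuimborebampu.
Rule 3 (intervocalic spirantization): /b/ is a stop between vowels /e/ and /a/, so it spirantizes to the fricative [v]. /vomfuimborebampu/ → vomfuimborevampu.

vomfuimborevampu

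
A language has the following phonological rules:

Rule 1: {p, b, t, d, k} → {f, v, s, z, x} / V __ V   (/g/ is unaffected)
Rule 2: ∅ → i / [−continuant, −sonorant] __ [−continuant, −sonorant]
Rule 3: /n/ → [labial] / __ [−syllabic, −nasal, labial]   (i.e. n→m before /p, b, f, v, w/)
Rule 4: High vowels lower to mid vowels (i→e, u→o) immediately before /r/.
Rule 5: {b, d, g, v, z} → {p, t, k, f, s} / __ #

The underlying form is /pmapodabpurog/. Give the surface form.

pmafozabiporok

Rule 1 (intervocalic spirantization): /p/ is a stop between vowels /a/ and /o/, so it spirantizes to the fricative [f]. /d/ is a stop between vowels /o/ and /a/, so it spirantizes to the fricative [z]. /pmapodabpurog/ → pmafozabpurog.
Rule 2 (stop-cluster i-epenthesis): /b/ and /p/ form a stop–stop cluster, so [i] is inserted between them. /pmafozabpurog/ → pmafozabipurog.
Rule 3 (nasal place assimilation): no segment meets the environment; /pmafozabipurog/ is unchanged.
Rule 4 (pre-rhotic lowering): /u/ is a high vowel immediately before /r/, so it lowers to [o]. /pmafozabipurog/ → pmafozabiporog.
Rule 5 (final devoicing): /g/ is a voiced obstruent in word-final position, so it devoices to [k]. /pmafozabiporog/ → pmafozabiporok.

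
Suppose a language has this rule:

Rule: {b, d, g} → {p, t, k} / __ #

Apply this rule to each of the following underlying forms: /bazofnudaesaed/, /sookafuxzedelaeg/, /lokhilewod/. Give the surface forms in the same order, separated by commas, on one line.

/bazofnudaesaed/: /d/ is a voiced stop in word-final position, so it devoices to [t]. → [bazofnudaesaet].
/sookafuxzedelaeg/: /g/ is a voiced stop in word-final position, so it devoices to [k]. → [sookafuxzedelaek].
/lokhilewod/: /d/ is a voiced stop in word-final position, so it devoices to [t]. → [lokhilewot].

bazofnudaesaet, sookafuxzedelaek, lokhilewot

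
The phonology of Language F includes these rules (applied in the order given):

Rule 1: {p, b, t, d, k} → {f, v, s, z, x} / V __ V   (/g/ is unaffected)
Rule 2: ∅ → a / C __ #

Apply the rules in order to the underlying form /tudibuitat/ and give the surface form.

Rule 1 (intervocalic spirantization): /d/ is a stop between vowels /u/ and /i/, so it spirantizes to the fricative [z]. /b/ is a stop between vowels /i/ and /u/, so it spirantizes to the fricative [v]. /t/ is a stop between vowels /i/ and /a/, so it spirantizes to the fricative [s]. /tudibuitat/ → tuzivuisat.
Rule 2 (final a-epenthesis): the form ends in the consonant /t/, so [a] is inserted word-finally. /tuzivuisat/ → tuzivuisata.

tuzivuisata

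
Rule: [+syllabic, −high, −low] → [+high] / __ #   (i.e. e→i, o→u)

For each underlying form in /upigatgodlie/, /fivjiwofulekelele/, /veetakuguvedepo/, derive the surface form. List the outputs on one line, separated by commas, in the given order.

/upigatgodlie/: /e/ is a mid vowel in word-final position, so it raises to [i]. → [upigatgodlii].
/fivjiwofulekelele/: /e/ is a mid vowel in word-final position, so it raises to [i]. → [fivjiwofulekeleli].
/veetakuguvedepo/: /o/ is a mid vowel in word-final position, so it raises to [u]. → [veetakuguvedepu].

upigatgodlii, fivjiwofulekeleli, veetakuguvedepu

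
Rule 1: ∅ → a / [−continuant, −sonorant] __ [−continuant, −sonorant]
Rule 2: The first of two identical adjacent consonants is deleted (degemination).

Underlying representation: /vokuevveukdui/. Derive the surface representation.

vokueveukadui

Rule 1 (stop-cluster a-epenthesis): /k/ and /d/ form a stop–stop cluster, so [a] is inserted between them. /vokuevveukdui/ → vokuevveukadui.
Rule 2 (degemination): /vv/ is a geminate; the first /v/ deletes. /vokuevveukadui/ → vokueveukadui.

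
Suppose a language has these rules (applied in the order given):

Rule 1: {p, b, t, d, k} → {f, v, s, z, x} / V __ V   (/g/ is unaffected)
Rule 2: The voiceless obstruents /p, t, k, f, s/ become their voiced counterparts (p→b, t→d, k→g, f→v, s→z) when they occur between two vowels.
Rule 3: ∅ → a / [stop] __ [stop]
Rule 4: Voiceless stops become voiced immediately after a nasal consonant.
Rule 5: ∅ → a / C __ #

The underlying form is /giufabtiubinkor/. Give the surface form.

Rule 1 (intervocalic spirantization): /b/ is a stop between vowels /u/ and /i/, so it spirantizes to the fricative [v]. /giufabtiubinkor/ → giufabtiuvinkor.
Rule 2 (intervocalic voicing): /f/ is a voiceless obstruent between vowels /u/ and /a/, so it voices to [v]. /giufabtiuvinkor/ → giuvabtiuvinkor.
Rule 3 (stop-cluster a-epenthesis): /b/ and /t/ form a stop–stop cluster, so [a] is inserted between them. /giuvabtiuvinkor/ → giuvabatiuvinkor.
Rule 4 (post-nasal voicing): /k/ is a voiceless stop immediately after the nasal /n/, so it voices to [g]. /giuvabatiuvinkor/ → giuvabatiuvingor.
Rule 5 (final a-epenthesis): the form ends in the consonant /r/, so [a] is inserted word-finally. /giuvabatiuvingor/ → giuvabatiuvingora.

giuvabatiuvingora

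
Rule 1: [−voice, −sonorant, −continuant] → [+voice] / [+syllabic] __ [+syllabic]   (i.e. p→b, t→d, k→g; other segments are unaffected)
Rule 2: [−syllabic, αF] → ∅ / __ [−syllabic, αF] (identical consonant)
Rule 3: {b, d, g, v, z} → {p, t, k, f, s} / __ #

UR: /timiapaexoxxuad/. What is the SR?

Rule 1 (intervocalic voicing): /p/ is a voiceless stop between vowels /a/ and /a/, so it voices to [b]. /timiapaexoxxuad/ → timiabaexoxxuad.
Rule 2 (degemination): /xx/ is a geminate; the first /x/ deletes. /timiabaexoxxuad/ → timiabaexoxuad.
Rule 3 (final devoicing): /d/ is a voiced obstruent in word-final position, so it devoices to [t]. /timiabaexoxuad/ → timiabaexoxuat.

timiabaexoxuat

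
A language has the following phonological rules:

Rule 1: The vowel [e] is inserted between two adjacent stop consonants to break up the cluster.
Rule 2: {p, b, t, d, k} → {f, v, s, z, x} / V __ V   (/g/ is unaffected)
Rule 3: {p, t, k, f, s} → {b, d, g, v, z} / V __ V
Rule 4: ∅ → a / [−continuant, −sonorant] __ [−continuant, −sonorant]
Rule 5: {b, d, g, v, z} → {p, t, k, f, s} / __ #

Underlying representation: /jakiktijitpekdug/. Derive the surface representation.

jaxixezijizevexezuk

Rule 1 (stop-cluster e-epenthesis): /k/ and /t/ form a stop–stop cluster, so [e] is inserted between them. /t/ and /p/ form a stop–stop cluster, so [e] is inserted between them. /k/ and /d/ form a stop–stop cluster, so [e] is inserted between them. /jakiktijitpekdug/ → jakiketijitepekedug.
Rule 2 (intervocalic spirantization): /k/ is a stop between vowels /a/ and /i/, so it spirantizes to the fricative [x]. /k/ is a stop between vowels /i/ and /e/, so it spirantizes to the fricative [x]. /t/ is a stop between vowels /e/ and /i/, so it spirantizes to the fricative [s]. /t/ is a stop between vowels /i/ and /e/, so it spirantizes to the fricative [s]. /p/ is a stop between vowels /e/ and /e/, so it spirantizes to the fricative [f]. /k/ is a stop between vowels /e/ and /e/, so it spirantizes to the fricative [x]. /d/ is a stop between vowels /e/ and /u/, so it spirantizes to the fricative [z]. /jakiketijitepekedug/ → jaxixesijisefexezug.
Rule 3 (intervocalic voicing): /s/ is a voiceless obstruent between vowels /e/ and /i/, so it voices to [z]. /s/ is a voiceless obstruent between vowels /i/ and /e/, so it voices to [z]. /f/ is a voiceless obstruent between vowels /e/ and /e/, so it voices to [v]. /jaxixesijisefexezug/ → jaxixezijizevexezug.
Rule 4 (stop-cluster a-epenthesis): no segment meets the environment; /jaxixezijizevexezug/ is unchanged.
Rule 5 (final devoicing): /g/ is a voiced obstruent in word-final position, so it devoices to [k]. /jaxixezijizevexezug/ → jaxixezijizevexezuk.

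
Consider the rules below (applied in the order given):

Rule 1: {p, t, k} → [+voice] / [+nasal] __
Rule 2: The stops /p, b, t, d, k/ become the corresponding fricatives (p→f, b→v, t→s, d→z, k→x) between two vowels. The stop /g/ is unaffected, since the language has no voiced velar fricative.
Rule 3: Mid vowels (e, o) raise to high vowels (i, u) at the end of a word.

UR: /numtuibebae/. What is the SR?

Rule 1 (post-nasal voicing): /t/ is a voiceless stop immediately after the nasal /m/, so it voices to [d]. /numtuibebae/ → numduibebae.
Rule 2 (intervocalic spirantization): /b/ is a stop between vowels /i/ and /e/, so it spirantizes to the fricative [v]. /b/ is a stop between vowels /e/ and /a/, so it spirantizes to the fricative [v]. /numduibebae/ → numduivevae.
Rule 3 (final vowel raising): /e/ is a mid vowel in word-final position, so it raises to [i]. /numduivevae/ → numduivevai.

numduivevai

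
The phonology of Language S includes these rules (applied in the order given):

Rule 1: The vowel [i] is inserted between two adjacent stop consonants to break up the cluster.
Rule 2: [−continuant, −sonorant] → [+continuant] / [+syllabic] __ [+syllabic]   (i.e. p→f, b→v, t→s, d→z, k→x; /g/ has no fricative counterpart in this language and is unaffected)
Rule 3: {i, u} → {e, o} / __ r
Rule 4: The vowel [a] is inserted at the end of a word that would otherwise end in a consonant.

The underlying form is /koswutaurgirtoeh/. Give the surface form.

Rule 1 (stop-cluster i-epenthesis): no segment meets the environment; /koswutaurgirtoeh/ is unchanged.
Rule 2 (intervocalic spirantization): /t/ is a stop between vowels /u/ and /a/, so it spirantizes to the fricative [s]. /koswutaurgirtoeh/ → koswusaurgirtoeh.
Rule 3 (pre-rhotic lowering): /u/ is a high vowel immediately before /r/, so it lowers to [o]. /i/ is a high vowel immediately before /r/, so it lowers to [e]. /koswusaurgirtoeh/ → koswusaorgertoeh.
Rule 4 (final a-epenthesis): the form ends in the consonant /h/, so [a] is inserted word-finally. /koswusaorgertoeh/ → koswusaorgertoeha.

koswusaorgertoeha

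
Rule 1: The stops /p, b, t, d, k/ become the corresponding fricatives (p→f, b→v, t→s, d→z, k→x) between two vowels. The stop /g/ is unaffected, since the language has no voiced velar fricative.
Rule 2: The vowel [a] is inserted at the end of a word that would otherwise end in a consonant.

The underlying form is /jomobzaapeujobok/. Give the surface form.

Rule 1 (intervocalic spirantization): /p/ is a stop between vowels /a/ and /e/, so it spirantizes to the fricative [f]. /b/ is a stop between vowels /o/ and /o/, so it spirantizes to the fricative [v]. /jomobzaapeujobok/ → jomobzaafeujovok.
Rule 2 (final a-epenthesis): the form ends in the consonant /k/, so [a] is inserted word-finally. /jomobzaafeujovok/ → jomobzaafeujovoka.

jomobzaafeujovoka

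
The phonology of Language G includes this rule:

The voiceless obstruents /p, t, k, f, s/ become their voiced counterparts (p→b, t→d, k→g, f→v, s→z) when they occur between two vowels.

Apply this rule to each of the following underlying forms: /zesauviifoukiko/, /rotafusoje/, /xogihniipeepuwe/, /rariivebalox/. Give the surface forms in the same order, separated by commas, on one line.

/zesauviifoukiko/: /s/ is a voiceless obstruent between vowels /e/ and /a/, so it voices to [z]. /f/ is a voiceless obstruent between vowels /i/ and /o/, so it voices to [v]. /k/ is a voiceless obstruent between vowels /u/ and /i/, so it voices to [g]. /k/ is a voiceless obstruent between vowels /i/ and /o/, so it voices to [g]. → [zezauviivougigo].
/rotafusoje/: /t/ is a voiceless obstruent between vowels /o/ and /a/, so it voices to [d]. /f/ is a voiceless obstruent between vowels /a/ and /u/, so it voices to [v]. /s/ is a voiceless obstruent between vowels /u/ and /o/, so it voices to [z]. → [rodavuzoje].
/xogihniipeepuwe/: /p/ is a voiceless obstruent between vowels /i/ and /e/, so it voices to [b]. /p/ is a voiceless obstruent between vowels /e/ and /u/, so it voices to [b]. → [xogihniibeebuwe].
/rariivebalox/: the rule's environment is not met; surfaces unchanged as [rariivebalox].

zezauviivougigo, rodavuzoje, xogihniibeebuwe, rariivebalox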